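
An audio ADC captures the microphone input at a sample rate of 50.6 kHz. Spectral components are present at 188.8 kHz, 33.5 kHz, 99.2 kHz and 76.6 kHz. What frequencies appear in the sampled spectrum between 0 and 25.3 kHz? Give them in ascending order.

2 kHz, 13.6 kHz, 17.1 kHz, 24.6 kHz

fs/2 = 25.3 kHz.
188.8 kHz mod fs = 37 kHz.
37 kHz > fs/2 = 25.3 kHz, folds to fs − 37 kHz = 13.6 kHz.
33.5 kHz > fs/2 = 25.3 kHz, folds to fs − 33.5 kHz = 17.1 kHz.
99.2 kHz mod fs = 48.6 kHz.
48.6 kHz > fs/2 = 25.3 kHz, folds to fs − 48.6 kHz = 2 kHz.
76.6 kHz mod fs = 26 kHz.
26 kHz > fs/2 = 25.3 kHz, folds to fs − 26 kHz = 24.6 kHz.
Distinct values: {2 kHz, 13.6 kHz, 17.1 kHz, 24.6 kHz}.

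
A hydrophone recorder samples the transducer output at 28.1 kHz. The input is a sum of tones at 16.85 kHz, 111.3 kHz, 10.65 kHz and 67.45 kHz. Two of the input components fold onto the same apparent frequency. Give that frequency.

fs/2 = 14.05 kHz.
16.85 kHz > fs/2 = 14.05 kHz, folds to fs − 16.85 kHz = 11.25 kHz.
111.3 kHz mod fs = 27 kHz.
27 kHz > fs/2 = 14.05 kHz, folds to fs − 27 kHz = 1.1 kHz.
10.65 kHz ≤ fs/2 = 14.05 kHz, passes unchanged.
67.45 kHz mod fs = 11.25 kHz.
11.25 kHz ≤ fs/2 = 14.05 kHz, appears at 11.25 kHz.
16.85 kHz and 67.45 kHz both map to 11.25 kHz.

11.25 kHz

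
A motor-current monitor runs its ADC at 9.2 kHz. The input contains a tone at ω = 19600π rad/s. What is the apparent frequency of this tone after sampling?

0.6 kHz

ω = 19600π rad/s → f = ω/(2π) = 9800 Hz = 9.8 kHz.
9.8 kHz mod fs = 0.6 kHz.
0.6 kHz ≤ fs/2 = 4.6 kHz, appears at 0.6 kHz.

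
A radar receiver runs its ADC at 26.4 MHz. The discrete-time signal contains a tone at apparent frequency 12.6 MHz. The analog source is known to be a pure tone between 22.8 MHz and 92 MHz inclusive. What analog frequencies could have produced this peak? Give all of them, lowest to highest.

Frequencies that alias to 12.6 MHz are k·fs ± 12.6 MHz for integer k ≥ 0.
k=0: 12.6 MHz.
k=1: 13.8 MHz, 39 MHz.
k=2: 40.2 MHz, 65.4 MHz.
k=3: 66.6 MHz, 91.8 MHz.
k=4: 93 MHz, 118.2 MHz.
Within [22.8 MHz, 92 MHz]: 39 MHz, 40.2 MHz, 65.4 MHz, 66.6 MHz, 91.8 MHz.

39 MHz, 40.2 MHz, 65.4 MHz, 66.6 MHz, 91.8 MHz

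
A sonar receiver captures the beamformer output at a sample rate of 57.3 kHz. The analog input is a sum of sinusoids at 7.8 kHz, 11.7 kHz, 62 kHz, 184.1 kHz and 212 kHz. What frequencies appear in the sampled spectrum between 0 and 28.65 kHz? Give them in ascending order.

fs/2 = 28.65 kHz.
7.8 kHz ≤ fs/2 = 28.65 kHz, passes unchanged.
11.7 kHz ≤ fs/2 = 28.65 kHz, passes unchanged.
62 kHz mod fs = 4.7 kHz.
4.7 kHz ≤ fs/2 = 28.65 kHz, appears at 4.7 kHz.
184.1 kHz mod fs = 12.2 kHz.
12.2 kHz ≤ fs/2 = 28.65 kHz, appears at 12.2 kHz.
212 kHz mod fs = 40.1 kHz.
40.1 kHz > fs/2 = 28.65 kHz, folds to fs − 40.1 kHz = 17.2 kHz.
Distinct values: {4.7 kHz, 7.8 kHz, 11.7 kHz, 12.2 kHz, 17.2 kHz}.

4.7 kHz, 7.8 kHz, 11.7 kHz, 12.2 kHz, 17.2 kHz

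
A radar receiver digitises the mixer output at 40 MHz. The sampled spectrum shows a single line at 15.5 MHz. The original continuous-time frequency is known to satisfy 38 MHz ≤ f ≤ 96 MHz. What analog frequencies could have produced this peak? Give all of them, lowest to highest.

55.5 MHz, 64.5 MHz, 95.5 MHz

Frequencies that alias to 15.5 MHz are k·fs ± 15.5 MHz for integer k ≥ 0.
k=0: 15.5 MHz.
k=1: 24.5 MHz, 55.5 MHz.
k=2: 64.5 MHz, 95.5 MHz.
k=3: 104.5 MHz, 135.5 MHz.
Within [38 MHz, 96 MHz]: 55.5 MHz, 64.5 MHz, 95.5 MHz.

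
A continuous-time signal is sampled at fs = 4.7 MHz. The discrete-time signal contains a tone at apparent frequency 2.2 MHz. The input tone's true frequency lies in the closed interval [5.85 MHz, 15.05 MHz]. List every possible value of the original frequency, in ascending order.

6.9 MHz, 7.2 MHz, 11.6 MHz, 11.9 MHz

Frequencies that alias to 2.2 MHz are k·fs ± 2.2 MHz for integer k ≥ 0.
k=0: 2.2 MHz.
k=1: 2.5 MHz, 6.9 MHz.
k=2: 7.2 MHz, 11.6 MHz.
k=3: 11.9 MHz, 16.3 MHz.
k=4: 16.6 MHz, 21 MHz.
Within [5.85 MHz, 15.05 MHz]: 6.9 MHz, 7.2 MHz, 11.6 MHz, 11.9 MHz.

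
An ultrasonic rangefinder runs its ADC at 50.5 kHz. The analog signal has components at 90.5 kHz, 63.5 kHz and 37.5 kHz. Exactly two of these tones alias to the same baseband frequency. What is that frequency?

13 kHz

fs/2 = 25.25 kHz.
90.5 kHz mod fs = 40 kHz.
40 kHz > fs/2 = 25.25 kHz, folds to fs − 40 kHz = 10.5 kHz.
63.5 kHz mod fs = 13 kHz.
13 kHz ≤ fs/2 = 25.25 kHz, appears at 13 kHz.
37.5 kHz > fs/2 = 25.25 kHz, folds to fs − 37.5 kHz = 13 kHz.
37.5 kHz and 63.5 kHz both map to 13 kHz.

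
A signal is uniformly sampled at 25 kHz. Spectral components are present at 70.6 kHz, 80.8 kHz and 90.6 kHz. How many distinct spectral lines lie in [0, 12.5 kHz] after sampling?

fs/2 = 12.5 kHz.
70.6 kHz mod fs = 20.6 kHz.
20.6 kHz > fs/2 = 12.5 kHz, folds to fs − 20.6 kHz = 4.4 kHz.
80.8 kHz mod fs = 5.8 kHz.
5.8 kHz ≤ fs/2 = 12.5 kHz, appears at 5.8 kHz.
90.6 kHz mod fs = 15.6 kHz.
15.6 kHz > fs/2 = 12.5 kHz, folds to fs − 15.6 kHz = 9.4 kHz.
Distinct values: {4.4 kHz, 5.8 kHz, 9.4 kHz} → 3.

3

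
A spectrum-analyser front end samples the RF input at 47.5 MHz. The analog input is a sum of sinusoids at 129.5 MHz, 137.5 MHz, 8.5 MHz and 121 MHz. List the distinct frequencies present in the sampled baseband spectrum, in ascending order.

fs/2 = 23.75 MHz.
129.5 MHz mod fs = 34.5 MHz.
34.5 MHz > fs/2 = 23.75 MHz, folds to fs − 34.5 MHz = 13 MHz.
137.5 MHz mod fs = 42.5 MHz.
42.5 MHz > fs/2 = 23.75 MHz, folds to fs − 42.5 MHz = 5 MHz.
8.5 MHz ≤ fs/2 = 23.75 MHz, passes unchanged.
121 MHz mod fs = 26 MHz.
26 MHz > fs/2 = 23.75 MHz, folds to fs − 26 MHz = 21.5 MHz.
Distinct values: {5 MHz, 8.5 MHz, 13 MHz, 21.5 MHz}.

5 MHz, 8.5 MHz, 13 MHz, 21.5 MHz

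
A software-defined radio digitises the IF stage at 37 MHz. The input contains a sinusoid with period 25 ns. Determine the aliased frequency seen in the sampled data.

T = 25 ns → f = 1/T = 40 MHz.
40 MHz mod fs = 3 MHz.
3 MHz ≤ fs/2 = 18.5 MHz, appears at 3 MHz.

3 MHz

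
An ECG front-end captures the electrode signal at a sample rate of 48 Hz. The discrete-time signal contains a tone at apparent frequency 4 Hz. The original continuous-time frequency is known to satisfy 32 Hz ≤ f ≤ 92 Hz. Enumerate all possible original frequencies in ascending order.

44 Hz, 52 Hz, 92 Hz

Frequencies that alias to 4 Hz are k·fs ± 4 Hz for integer k ≥ 0.
k=0: 4 Hz.
k=1: 44 Hz, 52 Hz.
k=2: 92 Hz, 100 Hz.
k=3: 140 Hz, 148 Hz.
Within [32 Hz, 92 Hz]: 44 Hz, 52 Hz, 92 Hz.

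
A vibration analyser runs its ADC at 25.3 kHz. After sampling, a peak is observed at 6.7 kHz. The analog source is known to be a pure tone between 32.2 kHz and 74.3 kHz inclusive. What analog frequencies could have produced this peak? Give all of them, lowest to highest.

43.9 kHz, 57.3 kHz, 69.2 kHz

Frequencies that alias to 6.7 kHz are k·fs ± 6.7 kHz for integer k ≥ 0.
k=0: 6.7 kHz.
k=1: 18.6 kHz, 32 kHz.
k=2: 43.9 kHz, 57.3 kHz.
k=3: 69.2 kHz, 82.6 kHz.
k=4: 94.5 kHz, 107.9 kHz.
Within [32.2 kHz, 74.3 kHz]: 43.9 kHz, 57.3 kHz, 69.2 kHz.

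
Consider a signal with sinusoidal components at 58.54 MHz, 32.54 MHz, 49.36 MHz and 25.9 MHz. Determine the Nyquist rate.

117.08 MHz

Highest-frequency component: 58.54 MHz.
Nyquist rate = 2 × 58.54 MHz = 117.08 MHz.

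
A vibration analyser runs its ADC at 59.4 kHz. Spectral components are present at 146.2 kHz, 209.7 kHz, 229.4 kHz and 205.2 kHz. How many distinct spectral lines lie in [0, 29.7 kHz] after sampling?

4

fs/2 = 29.7 kHz.
146.2 kHz mod fs = 27.4 kHz.
27.4 kHz ≤ fs/2 = 29.7 kHz, appears at 27.4 kHz.
209.7 kHz mod fs = 31.5 kHz.
31.5 kHz > fs/2 = 29.7 kHz, folds to fs − 31.5 kHz = 27.9 kHz.
229.4 kHz mod fs = 51.2 kHz.
51.2 kHz > fs/2 = 29.7 kHz, folds to fs − 51.2 kHz = 8.2 kHz.
205.2 kHz mod fs = 27 kHz.
27 kHz ≤ fs/2 = 29.7 kHz, appears at 27 kHz.
Distinct values: {8.2 kHz, 27 kHz, 27.4 kHz, 27.9 kHz} → 4.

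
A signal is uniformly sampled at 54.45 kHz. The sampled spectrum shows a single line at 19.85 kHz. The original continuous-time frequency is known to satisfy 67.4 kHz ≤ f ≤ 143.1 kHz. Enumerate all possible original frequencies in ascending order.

Frequencies that alias to 19.85 kHz are k·fs ± 19.85 kHz for integer k ≥ 0.
k=0: 19.85 kHz.
k=1: 34.6 kHz, 74.3 kHz.
k=2: 89.05 kHz, 128.75 kHz.
k=3: 143.5 kHz, 183.2 kHz.
Within [67.4 kHz, 143.1 kHz]: 74.3 kHz, 89.05 kHz, 128.75 kHz.

74.3 kHz, 89.05 kHz, 128.75 kHz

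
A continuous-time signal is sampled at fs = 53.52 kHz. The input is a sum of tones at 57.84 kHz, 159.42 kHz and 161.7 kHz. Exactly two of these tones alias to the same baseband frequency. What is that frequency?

fs/2 = 26.76 kHz.
57.84 kHz mod fs = 4.32 kHz.
4.32 kHz ≤ fs/2 = 26.76 kHz, appears at 4.32 kHz.
159.42 kHz mod fs = 52.38 kHz.
52.38 kHz > fs/2 = 26.76 kHz, folds to fs − 52.38 kHz = 1.14 kHz.
161.7 kHz mod fs = 1.14 kHz.
1.14 kHz ≤ fs/2 = 26.76 kHz, appears at 1.14 kHz.
159.42 kHz and 161.7 kHz both map to 1.14 kHz.

1.14 kHz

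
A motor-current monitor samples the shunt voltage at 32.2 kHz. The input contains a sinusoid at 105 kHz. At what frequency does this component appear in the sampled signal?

105 kHz mod fs = 8.4 kHz.
8.4 kHz ≤ fs/2 = 16.1 kHz, appears at 8.4 kHz.

8.4 kHz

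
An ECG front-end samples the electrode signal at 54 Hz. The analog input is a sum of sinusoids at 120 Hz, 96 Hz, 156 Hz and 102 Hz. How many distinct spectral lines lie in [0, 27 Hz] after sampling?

fs/2 = 27 Hz.
120 Hz mod fs = 12 Hz.
12 Hz ≤ fs/2 = 27 Hz, appears at 12 Hz.
96 Hz mod fs = 42 Hz.
42 Hz > fs/2 = 27 Hz, folds to fs − 42 Hz = 12 Hz.
156 Hz mod fs = 48 Hz.
48 Hz > fs/2 = 27 Hz, folds to fs − 48 Hz = 6 Hz.
102 Hz mod fs = 48 Hz.
48 Hz > fs/2 = 27 Hz, folds to fs − 48 Hz = 6 Hz.
Distinct values: {6 Hz, 12 Hz} → 2.

2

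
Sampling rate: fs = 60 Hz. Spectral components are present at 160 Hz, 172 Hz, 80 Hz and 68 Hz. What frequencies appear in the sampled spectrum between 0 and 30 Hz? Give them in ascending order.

fs/2 = 30 Hz.
160 Hz mod fs = 40 Hz.
40 Hz > fs/2 = 30 Hz, folds to fs − 40 Hz = 20 Hz.
172 Hz mod fs = 52 Hz.
52 Hz > fs/2 = 30 Hz, folds to fs − 52 Hz = 8 Hz.
80 Hz mod fs = 20 Hz.
20 Hz ≤ fs/2 = 30 Hz, appears at 20 Hz.
68 Hz mod fs = 8 Hz.
8 Hz ≤ fs/2 = 30 Hz, appears at 8 Hz.
Distinct values: {8 Hz, 20 Hz}.

8 Hz, 20 Hz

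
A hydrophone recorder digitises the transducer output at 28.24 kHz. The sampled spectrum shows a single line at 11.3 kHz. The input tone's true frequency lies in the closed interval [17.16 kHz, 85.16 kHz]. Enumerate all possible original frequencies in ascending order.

39.54 kHz, 45.18 kHz, 67.78 kHz, 73.42 kHz

Frequencies that alias to 11.3 kHz are k·fs ± 11.3 kHz for integer k ≥ 0.
k=0: 11.3 kHz.
k=1: 16.94 kHz, 39.54 kHz.
k=2: 45.18 kHz, 67.78 kHz.
k=3: 73.42 kHz, 96.02 kHz.
k=4: 101.66 kHz, 124.26 kHz.
Within [17.16 kHz, 85.16 kHz]: 39.54 kHz, 45.18 kHz, 67.78 kHz, 73.42 kHz.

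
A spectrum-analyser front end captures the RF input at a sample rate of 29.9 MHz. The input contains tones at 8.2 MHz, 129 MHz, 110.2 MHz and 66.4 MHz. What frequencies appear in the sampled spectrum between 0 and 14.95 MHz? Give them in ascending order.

6.6 MHz, 8.2 MHz, 9.4 MHz

fs/2 = 14.95 MHz.
8.2 MHz ≤ fs/2 = 14.95 MHz, passes unchanged.
129 MHz mod fs = 9.4 MHz.
9.4 MHz ≤ fs/2 = 14.95 MHz, appears at 9.4 MHz.
110.2 MHz mod fs = 20.5 MHz.
20.5 MHz > fs/2 = 14.95 MHz, folds to fs − 20.5 MHz = 9.4 MHz.
66.4 MHz mod fs = 6.6 MHz.
6.6 MHz ≤ fs/2 = 14.95 MHz, appears at 6.6 MHz.
Distinct values: {6.6 MHz, 8.2 MHz, 9.4 MHz}.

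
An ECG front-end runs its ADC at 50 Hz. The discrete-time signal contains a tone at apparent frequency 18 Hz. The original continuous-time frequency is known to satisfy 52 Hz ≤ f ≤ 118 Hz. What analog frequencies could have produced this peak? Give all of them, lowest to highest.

Frequencies that alias to 18 Hz are k·fs ± 18 Hz for integer k ≥ 0.
k=0: 18 Hz.
k=1: 32 Hz, 68 Hz.
k=2: 82 Hz, 118 Hz.
k=3: 132 Hz, 168 Hz.
Within [52 Hz, 118 Hz]: 68 Hz, 82 Hz, 118 Hz.

68 Hz, 82 Hz, 118 Hz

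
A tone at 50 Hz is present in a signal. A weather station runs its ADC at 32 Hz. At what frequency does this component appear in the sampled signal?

50 Hz mod fs = 18 Hz.
18 Hz > fs/2 = 16 Hz, folds to fs − 18 Hz = 14 Hz.

14 Hz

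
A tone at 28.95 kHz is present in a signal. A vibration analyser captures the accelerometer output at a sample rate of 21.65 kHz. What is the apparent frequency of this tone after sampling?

7.3 kHz

28.95 kHz mod fs = 7.3 kHz.
7.3 kHz ≤ fs/2 = 10.825 kHz, appears at 7.3 kHz.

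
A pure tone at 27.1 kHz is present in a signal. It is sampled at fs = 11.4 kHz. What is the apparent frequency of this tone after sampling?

27.1 kHz mod fs = 4.3 kHz.
4.3 kHz ≤ fs/2 = 5.7 kHz, appears at 4.3 kHz.

4.3 kHz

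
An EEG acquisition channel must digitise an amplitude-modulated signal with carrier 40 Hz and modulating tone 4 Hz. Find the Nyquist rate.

AM sidebands sit at fc ± fm = 36 Hz and 44 Hz.
Highest-frequency component: 44 Hz.
Nyquist rate = 2 × 44 Hz = 88 Hz.

88 Hz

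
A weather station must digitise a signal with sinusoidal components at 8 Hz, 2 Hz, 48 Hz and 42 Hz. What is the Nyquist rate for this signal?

Highest-frequency component: 48 Hz.
Nyquist rate = 2 × 48 Hz = 96 Hz.

96 Hz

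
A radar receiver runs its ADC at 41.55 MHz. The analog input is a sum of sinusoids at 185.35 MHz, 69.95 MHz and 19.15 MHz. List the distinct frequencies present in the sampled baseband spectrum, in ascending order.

fs/2 = 20.775 MHz.
185.35 MHz mod fs = 19.15 MHz.
19.15 MHz ≤ fs/2 = 20.775 MHz, appears at 19.15 MHz.
69.95 MHz mod fs = 28.4 MHz.
28.4 MHz > fs/2 = 20.775 MHz, folds to fs − 28.4 MHz = 13.15 MHz.
19.15 MHz ≤ fs/2 = 20.775 MHz, passes unchanged.
Distinct values: {13.15 MHz, 19.15 MHz}.

13.15 MHz, 19.15 MHz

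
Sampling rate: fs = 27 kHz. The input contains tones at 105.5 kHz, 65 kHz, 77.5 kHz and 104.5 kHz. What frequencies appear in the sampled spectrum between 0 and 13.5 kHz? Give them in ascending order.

2.5 kHz, 3.5 kHz, 11 kHz

fs/2 = 13.5 kHz.
105.5 kHz mod fs = 24.5 kHz.
24.5 kHz > fs/2 = 13.5 kHz, folds to fs − 24.5 kHz = 2.5 kHz.
65 kHz mod fs = 11 kHz.
11 kHz ≤ fs/2 = 13.5 kHz, appears at 11 kHz.
77.5 kHz mod fs = 23.5 kHz.
23.5 kHz > fs/2 = 13.5 kHz, folds to fs − 23.5 kHz = 3.5 kHz.
104.5 kHz mod fs = 23.5 kHz.
23.5 kHz > fs/2 = 13.5 kHz, folds to fs − 23.5 kHz = 3.5 kHz.
Distinct values: {2.5 kHz, 3.5 kHz, 11 kHz}.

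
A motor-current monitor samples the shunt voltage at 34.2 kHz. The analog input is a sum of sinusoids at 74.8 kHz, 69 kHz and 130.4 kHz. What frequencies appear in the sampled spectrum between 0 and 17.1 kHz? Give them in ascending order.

0.6 kHz, 6.4 kHz

fs/2 = 17.1 kHz.
74.8 kHz mod fs = 6.4 kHz.
6.4 kHz ≤ fs/2 = 17.1 kHz, appears at 6.4 kHz.
69 kHz mod fs = 0.6 kHz.
0.6 kHz ≤ fs/2 = 17.1 kHz, appears at 0.6 kHz.
130.4 kHz mod fs = 27.8 kHz.
27.8 kHz > fs/2 = 17.1 kHz, folds to fs − 27.8 kHz = 6.4 kHz.
Distinct values: {0.6 kHz, 6.4 kHz}.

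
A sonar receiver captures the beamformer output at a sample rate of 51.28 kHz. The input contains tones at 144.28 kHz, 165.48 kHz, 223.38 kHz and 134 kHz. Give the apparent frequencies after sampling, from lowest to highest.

fs/2 = 25.64 kHz.
144.28 kHz mod fs = 41.72 kHz.
41.72 kHz > fs/2 = 25.64 kHz, folds to fs − 41.72 kHz = 9.56 kHz.
165.48 kHz mod fs = 11.64 kHz.
11.64 kHz ≤ fs/2 = 25.64 kHz, appears at 11.64 kHz.
223.38 kHz mod fs = 18.26 kHz.
18.26 kHz ≤ fs/2 = 25.64 kHz, appears at 18.26 kHz.
134 kHz mod fs = 31.44 kHz.
31.44 kHz > fs/2 = 25.64 kHz, folds to fs − 31.44 kHz = 19.84 kHz.
Distinct values: {9.56 kHz, 11.64 kHz, 18.26 kHz, 19.84 kHz}.

9.56 kHz, 11.64 kHz, 18.26 kHz, 19.84 kHz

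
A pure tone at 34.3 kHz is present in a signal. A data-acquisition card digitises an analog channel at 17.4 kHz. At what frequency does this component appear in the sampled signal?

0.5 kHz

34.3 kHz mod fs = 16.9 kHz.
16.9 kHz > fs/2 = 8.7 kHz, folds to fs − 16.9 kHz = 0.5 kHz.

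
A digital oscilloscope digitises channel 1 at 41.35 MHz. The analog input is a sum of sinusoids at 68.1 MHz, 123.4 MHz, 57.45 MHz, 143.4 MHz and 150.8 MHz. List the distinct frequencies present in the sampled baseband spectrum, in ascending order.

0.65 MHz, 14.6 MHz, 16.1 MHz, 19.35 MHz

fs/2 = 20.675 MHz.
68.1 MHz mod fs = 26.75 MHz.
26.75 MHz > fs/2 = 20.675 MHz, folds to fs − 26.75 MHz = 14.6 MHz.
123.4 MHz mod fs = 40.7 MHz.
40.7 MHz > fs/2 = 20.675 MHz, folds to fs − 40.7 MHz = 0.65 MHz.
57.45 MHz mod fs = 16.1 MHz.
16.1 MHz ≤ fs/2 = 20.675 MHz, appears at 16.1 MHz.
143.4 MHz mod fs = 19.35 MHz.
19.35 MHz ≤ fs/2 = 20.675 MHz, appears at 19.35 MHz.
150.8 MHz mod fs = 26.75 MHz.
26.75 MHz > fs/2 = 20.675 MHz, folds to fs − 26.75 MHz = 14.6 MHz.
Distinct values: {0.65 MHz, 14.6 MHz, 16.1 MHz, 19.35 MHz}.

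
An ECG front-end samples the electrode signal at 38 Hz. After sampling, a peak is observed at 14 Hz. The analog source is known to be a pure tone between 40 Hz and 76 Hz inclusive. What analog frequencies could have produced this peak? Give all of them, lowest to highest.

52 Hz, 62 Hz

Frequencies that alias to 14 Hz are k·fs ± 14 Hz for integer k ≥ 0.
k=0: 14 Hz.
k=1: 24 Hz, 52 Hz.
k=2: 62 Hz, 90 Hz.
k=3: 100 Hz, 128 Hz.
Within [40 Hz, 76 Hz]: 52 Hz, 62 Hz.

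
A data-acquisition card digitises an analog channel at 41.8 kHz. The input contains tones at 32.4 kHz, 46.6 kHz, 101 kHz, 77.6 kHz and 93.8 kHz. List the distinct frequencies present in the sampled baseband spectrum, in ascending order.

fs/2 = 20.9 kHz.
32.4 kHz > fs/2 = 20.9 kHz, folds to fs − 32.4 kHz = 9.4 kHz.
46.6 kHz mod fs = 4.8 kHz.
4.8 kHz ≤ fs/2 = 20.9 kHz, appears at 4.8 kHz.
101 kHz mod fs = 17.4 kHz.
17.4 kHz ≤ fs/2 = 20.9 kHz, appears at 17.4 kHz.
77.6 kHz mod fs = 35.8 kHz.
35.8 kHz > fs/2 = 20.9 kHz, folds to fs − 35.8 kHz = 6 kHz.
93.8 kHz mod fs = 10.2 kHz.
10.2 kHz ≤ fs/2 = 20.9 kHz, appears at 10.2 kHz.
Distinct values: {4.8 kHz, 6 kHz, 9.4 kHz, 10.2 kHz, 17.4 kHz}.

4.8 kHz, 6 kHz, 9.4 kHz, 10.2 kHz, 17.4 kHz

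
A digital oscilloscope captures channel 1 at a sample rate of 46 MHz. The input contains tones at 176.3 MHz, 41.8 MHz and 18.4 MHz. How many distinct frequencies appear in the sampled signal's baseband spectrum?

3

fs/2 = 23 MHz.
176.3 MHz mod fs = 38.3 MHz.
38.3 MHz > fs/2 = 23 MHz, folds to fs − 38.3 MHz = 7.7 MHz.
41.8 MHz > fs/2 = 23 MHz, folds to fs − 41.8 MHz = 4.2 MHz.
18.4 MHz ≤ fs/2 = 23 MHz, passes unchanged.
Distinct values: {4.2 MHz, 7.7 MHz, 18.4 MHz} → 3.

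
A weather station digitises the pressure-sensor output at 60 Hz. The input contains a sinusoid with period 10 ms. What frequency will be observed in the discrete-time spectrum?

T = 10 ms → f = 1/T = 100 Hz.
100 Hz mod fs = 40 Hz.
40 Hz > fs/2 = 30 Hz, folds to fs − 40 Hz = 20 Hz.

20 Hz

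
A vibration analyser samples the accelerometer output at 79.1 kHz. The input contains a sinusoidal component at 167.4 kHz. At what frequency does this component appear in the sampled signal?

9.2 kHz

167.4 kHz mod fs = 9.2 kHz.
9.2 kHz ≤ fs/2 = 39.55 kHz, appears at 9.2 kHz.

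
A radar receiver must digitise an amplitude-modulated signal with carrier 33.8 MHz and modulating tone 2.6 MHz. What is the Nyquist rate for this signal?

72.8 MHz

AM sidebands sit at fc ± fm = 31.2 MHz and 36.4 MHz.
Highest-frequency component: 36.4 MHz.
Nyquist rate = 2 × 36.4 MHz = 72.8 MHz.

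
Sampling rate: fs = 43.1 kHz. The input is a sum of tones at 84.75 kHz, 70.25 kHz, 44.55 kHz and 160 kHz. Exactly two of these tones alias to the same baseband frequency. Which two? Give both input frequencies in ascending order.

fs/2 = 21.55 kHz.
84.75 kHz mod fs = 41.65 kHz.
41.65 kHz > fs/2 = 21.55 kHz, folds to fs − 41.65 kHz = 1.45 kHz.
70.25 kHz mod fs = 27.15 kHz.
27.15 kHz > fs/2 = 21.55 kHz, folds to fs − 27.15 kHz = 15.95 kHz.
44.55 kHz mod fs = 1.45 kHz.
1.45 kHz ≤ fs/2 = 21.55 kHz, appears at 1.45 kHz.
160 kHz mod fs = 30.7 kHz.
30.7 kHz > fs/2 = 21.55 kHz, folds to fs − 30.7 kHz = 12.4 kHz.
44.55 kHz and 84.75 kHz both map to 1.45 kHz.

44.55 kHz, 84.75 kHz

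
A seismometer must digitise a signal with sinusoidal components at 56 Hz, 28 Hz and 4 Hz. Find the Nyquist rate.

Highest-frequency component: 56 Hz.
Nyquist rate = 2 × 56 Hz = 112 Hz.

112 Hz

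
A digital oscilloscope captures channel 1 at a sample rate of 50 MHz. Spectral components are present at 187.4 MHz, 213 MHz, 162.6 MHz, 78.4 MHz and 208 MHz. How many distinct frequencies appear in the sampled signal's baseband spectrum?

4

fs/2 = 25 MHz.
187.4 MHz mod fs = 37.4 MHz.
37.4 MHz > fs/2 = 25 MHz, folds to fs − 37.4 MHz = 12.6 MHz.
213 MHz mod fs = 13 MHz.
13 MHz ≤ fs/2 = 25 MHz, appears at 13 MHz.
162.6 MHz mod fs = 12.6 MHz.
12.6 MHz ≤ fs/2 = 25 MHz, appears at 12.6 MHz.
78.4 MHz mod fs = 28.4 MHz.
28.4 MHz > fs/2 = 25 MHz, folds to fs − 28.4 MHz = 21.6 MHz.
208 MHz mod fs = 8 MHz.
8 MHz ≤ fs/2 = 25 MHz, appears at 8 MHz.
Distinct values: {8 MHz, 12.6 MHz, 13 MHz, 21.6 MHz} → 4.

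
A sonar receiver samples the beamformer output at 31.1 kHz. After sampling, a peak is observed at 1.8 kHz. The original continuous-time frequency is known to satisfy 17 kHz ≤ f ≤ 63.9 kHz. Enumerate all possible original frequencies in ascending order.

29.3 kHz, 32.9 kHz, 60.4 kHz

Frequencies that alias to 1.8 kHz are k·fs ± 1.8 kHz for integer k ≥ 0.
k=0: 1.8 kHz.
k=1: 29.3 kHz, 32.9 kHz.
k=2: 60.4 kHz, 64 kHz.
k=3: 91.5 kHz, 95.1 kHz.
Within [17 kHz, 63.9 kHz]: 29.3 kHz, 32.9 kHz, 60.4 kHz.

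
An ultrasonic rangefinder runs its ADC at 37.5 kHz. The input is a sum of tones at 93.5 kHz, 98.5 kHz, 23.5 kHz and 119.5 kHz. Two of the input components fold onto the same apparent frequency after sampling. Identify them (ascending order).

fs/2 = 18.75 kHz.
93.5 kHz mod fs = 18.5 kHz.
18.5 kHz ≤ fs/2 = 18.75 kHz, appears at 18.5 kHz.
98.5 kHz mod fs = 23.5 kHz.
23.5 kHz > fs/2 = 18.75 kHz, folds to fs − 23.5 kHz = 14 kHz.
23.5 kHz > fs/2 = 18.75 kHz, folds to fs − 23.5 kHz = 14 kHz.
119.5 kHz mod fs = 7 kHz.
7 kHz ≤ fs/2 = 18.75 kHz, appears at 7 kHz.
23.5 kHz and 98.5 kHz both map to 14 kHz.

23.5 kHz, 98.5 kHz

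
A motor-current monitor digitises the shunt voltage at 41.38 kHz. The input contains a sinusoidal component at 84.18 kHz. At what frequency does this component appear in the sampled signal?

1.42 kHz

84.18 kHz mod fs = 1.42 kHz.
1.42 kHz ≤ fs/2 = 20.69 kHz, appears at 1.42 kHz.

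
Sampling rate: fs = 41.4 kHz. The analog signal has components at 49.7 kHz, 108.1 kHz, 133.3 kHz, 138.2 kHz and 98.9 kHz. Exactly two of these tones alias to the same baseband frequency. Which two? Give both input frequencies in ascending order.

fs/2 = 20.7 kHz.
49.7 kHz mod fs = 8.3 kHz.
8.3 kHz ≤ fs/2 = 20.7 kHz, appears at 8.3 kHz.
108.1 kHz mod fs = 25.3 kHz.
25.3 kHz > fs/2 = 20.7 kHz, folds to fs − 25.3 kHz = 16.1 kHz.
133.3 kHz mod fs = 9.1 kHz.
9.1 kHz ≤ fs/2 = 20.7 kHz, appears at 9.1 kHz.
138.2 kHz mod fs = 14 kHz.
14 kHz ≤ fs/2 = 20.7 kHz, appears at 14 kHz.
98.9 kHz mod fs = 16.1 kHz.
16.1 kHz ≤ fs/2 = 20.7 kHz, appears at 16.1 kHz.
98.9 kHz and 108.1 kHz both map to 16.1 kHz.

98.9 kHz, 108.1 kHz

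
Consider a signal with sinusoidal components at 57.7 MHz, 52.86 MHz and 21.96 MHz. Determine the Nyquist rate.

Highest-frequency component: 57.7 MHz.
Nyquist rate = 2 × 57.7 MHz = 115.4 MHz.

115.4 MHz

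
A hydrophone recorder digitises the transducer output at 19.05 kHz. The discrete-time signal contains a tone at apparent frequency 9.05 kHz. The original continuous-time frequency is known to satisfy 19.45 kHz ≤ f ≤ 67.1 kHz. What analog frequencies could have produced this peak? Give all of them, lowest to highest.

28.1 kHz, 29.05 kHz, 47.15 kHz, 48.1 kHz, 66.2 kHz

Frequencies that alias to 9.05 kHz are k·fs ± 9.05 kHz for integer k ≥ 0.
k=0: 9.05 kHz.
k=1: 10 kHz, 28.1 kHz.
k=2: 29.05 kHz, 47.15 kHz.
k=3: 48.1 kHz, 66.2 kHz.
k=4: 67.15 kHz, 85.25 kHz.
Within [19.45 kHz, 67.1 kHz]: 28.1 kHz, 29.05 kHz, 47.15 kHz, 48.1 kHz, 66.2 kHz.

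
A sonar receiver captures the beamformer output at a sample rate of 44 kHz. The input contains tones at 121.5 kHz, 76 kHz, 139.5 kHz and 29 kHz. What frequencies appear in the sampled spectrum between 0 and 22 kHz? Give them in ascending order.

7.5 kHz, 10.5 kHz, 12 kHz, 15 kHz

fs/2 = 22 kHz.
121.5 kHz mod fs = 33.5 kHz.
33.5 kHz > fs/2 = 22 kHz, folds to fs − 33.5 kHz = 10.5 kHz.
76 kHz mod fs = 32 kHz.
32 kHz > fs/2 = 22 kHz, folds to fs − 32 kHz = 12 kHz.
139.5 kHz mod fs = 7.5 kHz.
7.5 kHz ≤ fs/2 = 22 kHz, appears at 7.5 kHz.
29 kHz > fs/2 = 22 kHz, folds to fs − 29 kHz = 15 kHz.
Distinct values: {7.5 kHz, 10.5 kHz, 12 kHz, 15 kHz}.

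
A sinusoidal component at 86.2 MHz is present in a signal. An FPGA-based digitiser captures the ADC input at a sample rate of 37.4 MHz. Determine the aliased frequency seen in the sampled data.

11.4 MHz

86.2 MHz mod fs = 11.4 MHz.
11.4 MHz ≤ fs/2 = 18.7 MHz, appears at 11.4 MHz.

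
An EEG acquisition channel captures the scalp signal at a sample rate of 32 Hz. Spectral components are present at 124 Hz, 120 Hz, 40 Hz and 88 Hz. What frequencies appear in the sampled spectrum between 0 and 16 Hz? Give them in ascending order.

fs/2 = 16 Hz.
124 Hz mod fs = 28 Hz.
28 Hz > fs/2 = 16 Hz, folds to fs − 28 Hz = 4 Hz.
120 Hz mod fs = 24 Hz.
24 Hz > fs/2 = 16 Hz, folds to fs − 24 Hz = 8 Hz.
40 Hz mod fs = 8 Hz.
8 Hz ≤ fs/2 = 16 Hz, appears at 8 Hz.
88 Hz mod fs = 24 Hz.
24 Hz > fs/2 = 16 Hz, folds to fs − 24 Hz = 8 Hz.
Distinct values: {4 Hz, 8 Hz}.

4 Hz, 8 Hz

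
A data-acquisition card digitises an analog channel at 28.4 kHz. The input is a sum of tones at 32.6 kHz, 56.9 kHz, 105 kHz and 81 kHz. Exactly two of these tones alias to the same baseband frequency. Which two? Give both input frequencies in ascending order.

fs/2 = 14.2 kHz.
32.6 kHz mod fs = 4.2 kHz.
4.2 kHz ≤ fs/2 = 14.2 kHz, appears at 4.2 kHz.
56.9 kHz mod fs = 0.1 kHz.
0.1 kHz ≤ fs/2 = 14.2 kHz, appears at 0.1 kHz.
105 kHz mod fs = 19.8 kHz.
19.8 kHz > fs/2 = 14.2 kHz, folds to fs − 19.8 kHz = 8.6 kHz.
81 kHz mod fs = 24.2 kHz.
24.2 kHz > fs/2 = 14.2 kHz, folds to fs − 24.2 kHz = 4.2 kHz.
32.6 kHz and 81 kHz both map to 4.2 kHz.

32.6 kHz, 81 kHz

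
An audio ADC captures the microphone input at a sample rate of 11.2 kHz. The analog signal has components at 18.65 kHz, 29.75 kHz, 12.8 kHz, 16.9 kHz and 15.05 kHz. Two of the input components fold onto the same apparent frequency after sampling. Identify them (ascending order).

15.05 kHz, 29.75 kHz

fs/2 = 5.6 kHz.
18.65 kHz mod fs = 7.45 kHz.
7.45 kHz > fs/2 = 5.6 kHz, folds to fs − 7.45 kHz = 3.75 kHz.
29.75 kHz mod fs = 7.35 kHz.
7.35 kHz > fs/2 = 5.6 kHz, folds to fs − 7.35 kHz = 3.85 kHz.
12.8 kHz mod fs = 1.6 kHz.
1.6 kHz ≤ fs/2 = 5.6 kHz, appears at 1.6 kHz.
16.9 kHz mod fs = 5.7 kHz.
5.7 kHz > fs/2 = 5.6 kHz, folds to fs − 5.7 kHz = 5.5 kHz.
15.05 kHz mod fs = 3.85 kHz.
3.85 kHz ≤ fs/2 = 5.6 kHz, appears at 3.85 kHz.
15.05 kHz and 29.75 kHz both map to 3.85 kHz.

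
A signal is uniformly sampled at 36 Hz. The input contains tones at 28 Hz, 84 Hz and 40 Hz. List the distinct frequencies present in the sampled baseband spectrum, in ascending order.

4 Hz, 8 Hz, 12 Hz

fs/2 = 18 Hz.
28 Hz > fs/2 = 18 Hz, folds to fs − 28 Hz = 8 Hz.
84 Hz mod fs = 12 Hz.
12 Hz ≤ fs/2 = 18 Hz, appears at 12 Hz.
40 Hz mod fs = 4 Hz.
4 Hz ≤ fs/2 = 18 Hz, appears at 4 Hz.
Distinct values: {4 Hz, 8 Hz, 12 Hz}.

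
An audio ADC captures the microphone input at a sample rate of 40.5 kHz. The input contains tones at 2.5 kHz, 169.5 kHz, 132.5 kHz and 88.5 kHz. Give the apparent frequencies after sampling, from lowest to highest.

fs/2 = 20.25 kHz.
2.5 kHz ≤ fs/2 = 20.25 kHz, passes unchanged.
169.5 kHz mod fs = 7.5 kHz.
7.5 kHz ≤ fs/2 = 20.25 kHz, appears at 7.5 kHz.
132.5 kHz mod fs = 11 kHz.
11 kHz ≤ fs/2 = 20.25 kHz, appears at 11 kHz.
88.5 kHz mod fs = 7.5 kHz.
7.5 kHz ≤ fs/2 = 20.25 kHz, appears at 7.5 kHz.
Distinct values: {2.5 kHz, 7.5 kHz, 11 kHz}.

2.5 kHz, 7.5 kHz, 11 kHz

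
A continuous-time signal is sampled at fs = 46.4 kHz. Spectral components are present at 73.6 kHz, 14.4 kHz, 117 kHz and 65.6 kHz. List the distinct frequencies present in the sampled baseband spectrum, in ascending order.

fs/2 = 23.2 kHz.
73.6 kHz mod fs = 27.2 kHz.
27.2 kHz > fs/2 = 23.2 kHz, folds to fs − 27.2 kHz = 19.2 kHz.
14.4 kHz ≤ fs/2 = 23.2 kHz, passes unchanged.
117 kHz mod fs = 24.2 kHz.
24.2 kHz > fs/2 = 23.2 kHz, folds to fs − 24.2 kHz = 22.2 kHz.
65.6 kHz mod fs = 19.2 kHz.
19.2 kHz ≤ fs/2 = 23.2 kHz, appears at 19.2 kHz.
Distinct values: {14.4 kHz, 19.2 kHz, 22.2 kHz}.

14.4 kHz, 19.2 kHz, 22.2 kHz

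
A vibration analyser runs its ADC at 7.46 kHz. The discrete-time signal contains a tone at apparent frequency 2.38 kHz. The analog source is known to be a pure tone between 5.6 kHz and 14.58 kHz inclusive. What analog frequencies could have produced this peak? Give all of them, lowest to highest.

9.84 kHz, 12.54 kHz

Frequencies that alias to 2.38 kHz are k·fs ± 2.38 kHz for integer k ≥ 0.
k=0: 2.38 kHz.
k=1: 5.08 kHz, 9.84 kHz.
k=2: 12.54 kHz, 17.3 kHz.
k=3: 20 kHz, 24.76 kHz.
Within [5.6 kHz, 14.58 kHz]: 9.84 kHz, 12.54 kHz.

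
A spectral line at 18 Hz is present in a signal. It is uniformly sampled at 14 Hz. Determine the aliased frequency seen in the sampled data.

18 Hz mod fs = 4 Hz.
4 Hz ≤ fs/2 = 7 Hz, appears at 4 Hz.

4 Hz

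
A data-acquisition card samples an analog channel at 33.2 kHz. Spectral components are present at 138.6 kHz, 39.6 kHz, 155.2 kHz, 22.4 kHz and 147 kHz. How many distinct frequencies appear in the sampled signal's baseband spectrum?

fs/2 = 16.6 kHz.
138.6 kHz mod fs = 5.8 kHz.
5.8 kHz ≤ fs/2 = 16.6 kHz, appears at 5.8 kHz.
39.6 kHz mod fs = 6.4 kHz.
6.4 kHz ≤ fs/2 = 16.6 kHz, appears at 6.4 kHz.
155.2 kHz mod fs = 22.4 kHz.
22.4 kHz > fs/2 = 16.6 kHz, folds to fs − 22.4 kHz = 10.8 kHz.
22.4 kHz > fs/2 = 16.6 kHz, folds to fs − 22.4 kHz = 10.8 kHz.
147 kHz mod fs = 14.2 kHz.
14.2 kHz ≤ fs/2 = 16.6 kHz, appears at 14.2 kHz.
Distinct values: {5.8 kHz, 6.4 kHz, 10.8 kHz, 14.2 kHz} → 4.

4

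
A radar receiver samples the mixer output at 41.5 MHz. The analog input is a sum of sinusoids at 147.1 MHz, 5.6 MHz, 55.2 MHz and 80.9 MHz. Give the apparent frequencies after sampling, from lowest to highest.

2.1 MHz, 5.6 MHz, 13.7 MHz, 18.9 MHz

fs/2 = 20.75 MHz.
147.1 MHz mod fs = 22.6 MHz.
22.6 MHz > fs/2 = 20.75 MHz, folds to fs − 22.6 MHz = 18.9 MHz.
5.6 MHz ≤ fs/2 = 20.75 MHz, passes unchanged.
55.2 MHz mod fs = 13.7 MHz.
13.7 MHz ≤ fs/2 = 20.75 MHz, appears at 13.7 MHz.
80.9 MHz mod fs = 39.4 MHz.
39.4 MHz > fs/2 = 20.75 MHz, folds to fs − 39.4 MHz = 2.1 MHz.
Distinct values: {2.1 MHz, 5.6 MHz, 13.7 MHz, 18.9 MHz}.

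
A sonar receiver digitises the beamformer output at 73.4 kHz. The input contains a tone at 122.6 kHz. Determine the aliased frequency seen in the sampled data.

122.6 kHz mod fs = 49.2 kHz.
49.2 kHz > fs/2 = 36.7 kHz, folds to fs − 49.2 kHz = 24.2 kHz.

24.2 kHz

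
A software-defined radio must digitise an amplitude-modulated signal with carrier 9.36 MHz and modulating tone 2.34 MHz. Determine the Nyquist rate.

AM sidebands sit at fc ± fm = 7.02 MHz and 11.7 MHz.
Highest-frequency component: 11.7 MHz.
Nyquist rate = 2 × 11.7 MHz = 23.4 MHz.

23.4 MHz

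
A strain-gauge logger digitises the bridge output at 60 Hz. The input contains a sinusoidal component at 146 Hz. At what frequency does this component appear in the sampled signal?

26 Hz

146 Hz mod fs = 26 Hz.
26 Hz ≤ fs/2 = 30 Hz, appears at 26 Hz.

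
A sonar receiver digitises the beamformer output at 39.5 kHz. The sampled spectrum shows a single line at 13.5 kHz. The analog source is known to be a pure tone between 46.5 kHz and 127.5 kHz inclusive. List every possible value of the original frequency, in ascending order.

53 kHz, 65.5 kHz, 92.5 kHz, 105 kHz

Frequencies that alias to 13.5 kHz are k·fs ± 13.5 kHz for integer k ≥ 0.
k=0: 13.5 kHz.
k=1: 26 kHz, 53 kHz.
k=2: 65.5 kHz, 92.5 kHz.
k=3: 105 kHz, 132 kHz.
k=4: 144.5 kHz, 171.5 kHz.
Within [46.5 kHz, 127.5 kHz]: 53 kHz, 65.5 kHz, 92.5 kHz, 105 kHz.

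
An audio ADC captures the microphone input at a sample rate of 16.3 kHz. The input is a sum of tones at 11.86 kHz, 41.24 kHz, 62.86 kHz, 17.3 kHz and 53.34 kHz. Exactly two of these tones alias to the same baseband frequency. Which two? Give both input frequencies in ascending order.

fs/2 = 8.15 kHz.
11.86 kHz > fs/2 = 8.15 kHz, folds to fs − 11.86 kHz = 4.44 kHz.
41.24 kHz mod fs = 8.64 kHz.
8.64 kHz > fs/2 = 8.15 kHz, folds to fs − 8.64 kHz = 7.66 kHz.
62.86 kHz mod fs = 13.96 kHz.
13.96 kHz > fs/2 = 8.15 kHz, folds to fs − 13.96 kHz = 2.34 kHz.
17.3 kHz mod fs = 1 kHz.
1 kHz ≤ fs/2 = 8.15 kHz, appears at 1 kHz.
53.34 kHz mod fs = 4.44 kHz.
4.44 kHz ≤ fs/2 = 8.15 kHz, appears at 4.44 kHz.
11.86 kHz and 53.34 kHz both map to 4.44 kHz.

11.86 kHz, 53.34 kHz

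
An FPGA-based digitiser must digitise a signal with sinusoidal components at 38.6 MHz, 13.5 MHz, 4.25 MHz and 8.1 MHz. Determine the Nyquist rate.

Highest-frequency component: 38.6 MHz.
Nyquist rate = 2 × 38.6 MHz = 77.2 MHz.

77.2 MHz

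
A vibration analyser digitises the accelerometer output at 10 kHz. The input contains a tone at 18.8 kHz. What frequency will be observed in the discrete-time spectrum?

1.2 kHz

18.8 kHz mod fs = 8.8 kHz.
8.8 kHz > fs/2 = 5 kHz, folds to fs − 8.8 kHz = 1.2 kHz.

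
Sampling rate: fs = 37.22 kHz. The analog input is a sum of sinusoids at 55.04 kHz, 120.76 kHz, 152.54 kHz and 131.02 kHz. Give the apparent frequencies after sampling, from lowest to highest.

fs/2 = 18.61 kHz.
55.04 kHz mod fs = 17.82 kHz.
17.82 kHz ≤ fs/2 = 18.61 kHz, appears at 17.82 kHz.
120.76 kHz mod fs = 9.1 kHz.
9.1 kHz ≤ fs/2 = 18.61 kHz, appears at 9.1 kHz.
152.54 kHz mod fs = 3.66 kHz.
3.66 kHz ≤ fs/2 = 18.61 kHz, appears at 3.66 kHz.
131.02 kHz mod fs = 19.36 kHz.
19.36 kHz > fs/2 = 18.61 kHz, folds to fs − 19.36 kHz = 17.86 kHz.
Distinct values: {3.66 kHz, 9.1 kHz, 17.82 kHz, 17.86 kHz}.

3.66 kHz, 9.1 kHz, 17.82 kHz, 17.86 kHz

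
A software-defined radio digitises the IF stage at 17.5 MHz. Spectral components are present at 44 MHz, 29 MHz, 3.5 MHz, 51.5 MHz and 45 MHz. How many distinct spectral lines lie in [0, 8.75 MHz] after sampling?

fs/2 = 8.75 MHz.
44 MHz mod fs = 9 MHz.
9 MHz > fs/2 = 8.75 MHz, folds to fs − 9 MHz = 8.5 MHz.
29 MHz mod fs = 11.5 MHz.
11.5 MHz > fs/2 = 8.75 MHz, folds to fs − 11.5 MHz = 6 MHz.
3.5 MHz ≤ fs/2 = 8.75 MHz, passes unchanged.
51.5 MHz mod fs = 16.5 MHz.
16.5 MHz > fs/2 = 8.75 MHz, folds to fs − 16.5 MHz = 1 MHz.
45 MHz mod fs = 10 MHz.
10 MHz > fs/2 = 8.75 MHz, folds to fs − 10 MHz = 7.5 MHz.
Distinct values: {1 MHz, 3.5 MHz, 6 MHz, 7.5 MHz, 8.5 MHz} → 5.

5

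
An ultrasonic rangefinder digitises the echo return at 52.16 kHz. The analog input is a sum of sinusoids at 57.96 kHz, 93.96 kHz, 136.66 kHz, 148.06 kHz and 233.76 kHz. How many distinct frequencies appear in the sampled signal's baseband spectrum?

fs/2 = 26.08 kHz.
57.96 kHz mod fs = 5.8 kHz.
5.8 kHz ≤ fs/2 = 26.08 kHz, appears at 5.8 kHz.
93.96 kHz mod fs = 41.8 kHz.
41.8 kHz > fs/2 = 26.08 kHz, folds to fs − 41.8 kHz = 10.36 kHz.
136.66 kHz mod fs = 32.34 kHz.
32.34 kHz > fs/2 = 26.08 kHz, folds to fs − 32.34 kHz = 19.82 kHz.
148.06 kHz mod fs = 43.74 kHz.
43.74 kHz > fs/2 = 26.08 kHz, folds to fs − 43.74 kHz = 8.42 kHz.
233.76 kHz mod fs = 25.12 kHz.
25.12 kHz ≤ fs/2 = 26.08 kHz, appears at 25.12 kHz.
Distinct values: {5.8 kHz, 8.42 kHz, 10.36 kHz, 19.82 kHz, 25.12 kHz} → 5.

5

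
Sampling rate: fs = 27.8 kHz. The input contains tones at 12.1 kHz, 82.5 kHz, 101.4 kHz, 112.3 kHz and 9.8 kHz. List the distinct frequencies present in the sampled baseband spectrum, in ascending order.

0.9 kHz, 1.1 kHz, 9.8 kHz, 12.1 kHz

fs/2 = 13.9 kHz.
12.1 kHz ≤ fs/2 = 13.9 kHz, passes unchanged.
82.5 kHz mod fs = 26.9 kHz.
26.9 kHz > fs/2 = 13.9 kHz, folds to fs − 26.9 kHz = 0.9 kHz.
101.4 kHz mod fs = 18 kHz.
18 kHz > fs/2 = 13.9 kHz, folds to fs − 18 kHz = 9.8 kHz.
112.3 kHz mod fs = 1.1 kHz.
1.1 kHz ≤ fs/2 = 13.9 kHz, appears at 1.1 kHz.
9.8 kHz ≤ fs/2 = 13.9 kHz, passes unchanged.
Distinct values: {0.9 kHz, 1.1 kHz, 9.8 kHz, 12.1 kHz}.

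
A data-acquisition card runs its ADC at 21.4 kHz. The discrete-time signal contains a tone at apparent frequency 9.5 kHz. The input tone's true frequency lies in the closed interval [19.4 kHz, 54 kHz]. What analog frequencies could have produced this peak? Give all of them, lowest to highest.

Frequencies that alias to 9.5 kHz are k·fs ± 9.5 kHz for integer k ≥ 0.
k=0: 9.5 kHz.
k=1: 11.9 kHz, 30.9 kHz.
k=2: 33.3 kHz, 52.3 kHz.
k=3: 54.7 kHz, 73.7 kHz.
Within [19.4 kHz, 54 kHz]: 30.9 kHz, 33.3 kHz, 52.3 kHz.

30.9 kHz, 33.3 kHz, 52.3 kHz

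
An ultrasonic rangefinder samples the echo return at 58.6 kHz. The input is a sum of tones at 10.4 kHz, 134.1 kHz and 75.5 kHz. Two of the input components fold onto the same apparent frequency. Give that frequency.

fs/2 = 29.3 kHz.
10.4 kHz ≤ fs/2 = 29.3 kHz, passes unchanged.
134.1 kHz mod fs = 16.9 kHz.
16.9 kHz ≤ fs/2 = 29.3 kHz, appears at 16.9 kHz.
75.5 kHz mod fs = 16.9 kHz.
16.9 kHz ≤ fs/2 = 29.3 kHz, appears at 16.9 kHz.
75.5 kHz and 134.1 kHz both map to 16.9 kHz.

16.9 kHz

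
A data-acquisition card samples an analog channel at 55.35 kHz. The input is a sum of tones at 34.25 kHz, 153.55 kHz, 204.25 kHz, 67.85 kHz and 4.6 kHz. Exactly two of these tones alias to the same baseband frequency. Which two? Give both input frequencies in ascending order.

67.85 kHz, 153.55 kHz

fs/2 = 27.675 kHz.
34.25 kHz > fs/2 = 27.675 kHz, folds to fs − 34.25 kHz = 21.1 kHz.
153.55 kHz mod fs = 42.85 kHz.
42.85 kHz > fs/2 = 27.675 kHz, folds to fs − 42.85 kHz = 12.5 kHz.
204.25 kHz mod fs = 38.2 kHz.
38.2 kHz > fs/2 = 27.675 kHz, folds to fs − 38.2 kHz = 17.15 kHz.
67.85 kHz mod fs = 12.5 kHz.
12.5 kHz ≤ fs/2 = 27.675 kHz, appears at 12.5 kHz.
4.6 kHz ≤ fs/2 = 27.675 kHz, passes unchanged.
67.85 kHz and 153.55 kHz both map to 12.5 kHz.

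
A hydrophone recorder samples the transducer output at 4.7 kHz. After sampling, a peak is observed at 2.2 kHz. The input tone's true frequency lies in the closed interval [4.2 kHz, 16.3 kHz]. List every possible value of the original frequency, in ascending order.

6.9 kHz, 7.2 kHz, 11.6 kHz, 11.9 kHz, 16.3 kHz

Frequencies that alias to 2.2 kHz are k·fs ± 2.2 kHz for integer k ≥ 0.
k=0: 2.2 kHz.
k=1: 2.5 kHz, 6.9 kHz.
k=2: 7.2 kHz, 11.6 kHz.
k=3: 11.9 kHz, 16.3 kHz.
k=4: 16.6 kHz, 21 kHz.
Within [4.2 kHz, 16.3 kHz]: 6.9 kHz, 7.2 kHz, 11.6 kHz, 11.9 kHz, 16.3 kHz.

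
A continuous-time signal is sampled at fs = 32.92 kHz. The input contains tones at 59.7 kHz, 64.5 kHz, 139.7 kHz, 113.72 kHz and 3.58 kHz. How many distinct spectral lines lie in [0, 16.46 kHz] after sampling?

fs/2 = 16.46 kHz.
59.7 kHz mod fs = 26.78 kHz.
26.78 kHz > fs/2 = 16.46 kHz, folds to fs − 26.78 kHz = 6.14 kHz.
64.5 kHz mod fs = 31.58 kHz.
31.58 kHz > fs/2 = 16.46 kHz, folds to fs − 31.58 kHz = 1.34 kHz.
139.7 kHz mod fs = 8.02 kHz.
8.02 kHz ≤ fs/2 = 16.46 kHz, appears at 8.02 kHz.
113.72 kHz mod fs = 14.96 kHz.
14.96 kHz ≤ fs/2 = 16.46 kHz, appears at 14.96 kHz.
3.58 kHz ≤ fs/2 = 16.46 kHz, passes unchanged.
Distinct values: {1.34 kHz, 3.58 kHz, 6.14 kHz, 8.02 kHz, 14.96 kHz} → 5.

5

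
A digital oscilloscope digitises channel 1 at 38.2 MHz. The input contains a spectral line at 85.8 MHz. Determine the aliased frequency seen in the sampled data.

85.8 MHz mod fs = 9.4 MHz.
9.4 MHz ≤ fs/2 = 19.1 MHz, appears at 9.4 MHz.

9.4 MHz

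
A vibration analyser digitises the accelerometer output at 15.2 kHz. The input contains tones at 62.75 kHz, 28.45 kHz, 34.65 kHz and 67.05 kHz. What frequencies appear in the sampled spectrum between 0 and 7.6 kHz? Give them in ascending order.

1.95 kHz, 4.25 kHz, 6.25 kHz

fs/2 = 7.6 kHz.
62.75 kHz mod fs = 1.95 kHz.
1.95 kHz ≤ fs/2 = 7.6 kHz, appears at 1.95 kHz.
28.45 kHz mod fs = 13.25 kHz.
13.25 kHz > fs/2 = 7.6 kHz, folds to fs − 13.25 kHz = 1.95 kHz.
34.65 kHz mod fs = 4.25 kHz.
4.25 kHz ≤ fs/2 = 7.6 kHz, appears at 4.25 kHz.
67.05 kHz mod fs = 6.25 kHz.
6.25 kHz ≤ fs/2 = 7.6 kHz, appears at 6.25 kHz.
Distinct values: {1.95 kHz, 4.25 kHz, 6.25 kHz}.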